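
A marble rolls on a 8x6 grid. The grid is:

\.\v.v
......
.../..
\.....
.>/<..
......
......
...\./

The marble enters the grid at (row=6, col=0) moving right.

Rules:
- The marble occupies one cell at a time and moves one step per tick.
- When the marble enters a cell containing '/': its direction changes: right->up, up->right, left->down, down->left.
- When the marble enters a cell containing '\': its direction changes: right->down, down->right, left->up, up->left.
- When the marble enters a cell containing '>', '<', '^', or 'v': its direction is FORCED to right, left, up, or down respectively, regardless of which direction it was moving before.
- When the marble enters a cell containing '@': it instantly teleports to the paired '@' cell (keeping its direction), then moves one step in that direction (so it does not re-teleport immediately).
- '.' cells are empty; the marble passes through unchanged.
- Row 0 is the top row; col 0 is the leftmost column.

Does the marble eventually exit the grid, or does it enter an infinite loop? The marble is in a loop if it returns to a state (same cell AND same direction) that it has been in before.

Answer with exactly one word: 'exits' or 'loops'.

Answer: exits

Derivation:
Step 1: enter (6,0), '.' pass, move right to (6,1)
Step 2: enter (6,1), '.' pass, move right to (6,2)
Step 3: enter (6,2), '.' pass, move right to (6,3)
Step 4: enter (6,3), '.' pass, move right to (6,4)
Step 5: enter (6,4), '.' pass, move right to (6,5)
Step 6: enter (6,5), '.' pass, move right to (6,6)
Step 7: at (6,6) — EXIT via right edge, pos 6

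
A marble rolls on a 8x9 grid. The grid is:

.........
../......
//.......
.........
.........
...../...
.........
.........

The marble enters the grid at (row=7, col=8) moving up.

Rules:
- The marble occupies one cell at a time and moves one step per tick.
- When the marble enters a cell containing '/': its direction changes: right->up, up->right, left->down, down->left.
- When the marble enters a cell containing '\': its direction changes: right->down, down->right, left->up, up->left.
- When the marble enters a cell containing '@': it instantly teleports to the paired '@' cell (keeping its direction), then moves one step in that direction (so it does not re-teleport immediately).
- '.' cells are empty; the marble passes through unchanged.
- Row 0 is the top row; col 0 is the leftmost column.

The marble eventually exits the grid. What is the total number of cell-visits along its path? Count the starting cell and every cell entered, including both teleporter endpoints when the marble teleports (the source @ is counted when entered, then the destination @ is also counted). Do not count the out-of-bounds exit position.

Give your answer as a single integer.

Step 1: enter (7,8), '.' pass, move up to (6,8)
Step 2: enter (6,8), '.' pass, move up to (5,8)
Step 3: enter (5,8), '.' pass, move up to (4,8)
Step 4: enter (4,8), '.' pass, move up to (3,8)
Step 5: enter (3,8), '.' pass, move up to (2,8)
Step 6: enter (2,8), '.' pass, move up to (1,8)
Step 7: enter (1,8), '.' pass, move up to (0,8)
Step 8: enter (0,8), '.' pass, move up to (-1,8)
Step 9: at (-1,8) — EXIT via top edge, pos 8
Path length (cell visits): 8

Answer: 8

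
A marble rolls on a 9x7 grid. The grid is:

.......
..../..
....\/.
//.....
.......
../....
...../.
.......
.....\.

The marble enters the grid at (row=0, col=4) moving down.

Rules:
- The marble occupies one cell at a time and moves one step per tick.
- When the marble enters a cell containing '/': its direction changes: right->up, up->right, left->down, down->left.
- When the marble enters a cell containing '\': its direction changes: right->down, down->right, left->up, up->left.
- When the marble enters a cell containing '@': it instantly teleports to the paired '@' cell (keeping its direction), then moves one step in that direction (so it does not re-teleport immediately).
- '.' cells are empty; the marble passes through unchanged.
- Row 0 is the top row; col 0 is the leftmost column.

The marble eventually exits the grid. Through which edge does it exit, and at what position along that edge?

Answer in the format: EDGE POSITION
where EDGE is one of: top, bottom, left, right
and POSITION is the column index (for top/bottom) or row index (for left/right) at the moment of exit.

Step 1: enter (0,4), '.' pass, move down to (1,4)
Step 2: enter (1,4), '/' deflects down->left, move left to (1,3)
Step 3: enter (1,3), '.' pass, move left to (1,2)
Step 4: enter (1,2), '.' pass, move left to (1,1)
Step 5: enter (1,1), '.' pass, move left to (1,0)
Step 6: enter (1,0), '.' pass, move left to (1,-1)
Step 7: at (1,-1) — EXIT via left edge, pos 1

Answer: left 1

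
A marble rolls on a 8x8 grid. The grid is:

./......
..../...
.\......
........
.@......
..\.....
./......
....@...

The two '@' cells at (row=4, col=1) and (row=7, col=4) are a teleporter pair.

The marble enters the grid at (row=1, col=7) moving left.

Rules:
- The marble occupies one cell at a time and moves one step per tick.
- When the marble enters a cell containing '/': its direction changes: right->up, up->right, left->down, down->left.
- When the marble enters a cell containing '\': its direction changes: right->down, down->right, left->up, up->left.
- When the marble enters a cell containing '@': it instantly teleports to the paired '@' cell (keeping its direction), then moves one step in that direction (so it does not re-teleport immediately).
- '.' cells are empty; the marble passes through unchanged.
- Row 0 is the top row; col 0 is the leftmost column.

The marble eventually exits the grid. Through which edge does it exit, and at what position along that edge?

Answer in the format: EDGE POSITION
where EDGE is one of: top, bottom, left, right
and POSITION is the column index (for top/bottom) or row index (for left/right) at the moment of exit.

Step 1: enter (1,7), '.' pass, move left to (1,6)
Step 2: enter (1,6), '.' pass, move left to (1,5)
Step 3: enter (1,5), '.' pass, move left to (1,4)
Step 4: enter (1,4), '/' deflects left->down, move down to (2,4)
Step 5: enter (2,4), '.' pass, move down to (3,4)
Step 6: enter (3,4), '.' pass, move down to (4,4)
Step 7: enter (4,4), '.' pass, move down to (5,4)
Step 8: enter (5,4), '.' pass, move down to (6,4)
Step 9: enter (6,4), '.' pass, move down to (7,4)
Step 10: enter (7,4), '@' teleport (7,4)->(4,1), also enter (4,1), move down to (5,1)
Step 11: enter (5,1), '.' pass, move down to (6,1)
Step 12: enter (6,1), '/' deflects down->left, move left to (6,0)
Step 13: enter (6,0), '.' pass, move left to (6,-1)
Step 14: at (6,-1) — EXIT via left edge, pos 6

Answer: left 6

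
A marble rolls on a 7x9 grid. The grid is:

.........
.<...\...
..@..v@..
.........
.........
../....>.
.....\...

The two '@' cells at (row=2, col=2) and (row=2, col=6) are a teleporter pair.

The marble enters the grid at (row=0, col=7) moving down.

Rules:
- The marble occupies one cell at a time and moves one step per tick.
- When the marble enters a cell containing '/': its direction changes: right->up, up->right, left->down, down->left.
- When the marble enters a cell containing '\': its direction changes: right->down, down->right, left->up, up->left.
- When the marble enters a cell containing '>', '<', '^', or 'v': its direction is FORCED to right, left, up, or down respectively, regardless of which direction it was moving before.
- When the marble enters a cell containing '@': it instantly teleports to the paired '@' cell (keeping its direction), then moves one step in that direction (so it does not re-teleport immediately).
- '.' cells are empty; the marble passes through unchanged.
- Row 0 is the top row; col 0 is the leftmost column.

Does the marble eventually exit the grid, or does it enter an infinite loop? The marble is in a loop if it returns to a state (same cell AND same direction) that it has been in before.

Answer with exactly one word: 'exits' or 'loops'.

Step 1: enter (0,7), '.' pass, move down to (1,7)
Step 2: enter (1,7), '.' pass, move down to (2,7)
Step 3: enter (2,7), '.' pass, move down to (3,7)
Step 4: enter (3,7), '.' pass, move down to (4,7)
Step 5: enter (4,7), '.' pass, move down to (5,7)
Step 6: enter (5,7), '>' forces down->right, move right to (5,8)
Step 7: enter (5,8), '.' pass, move right to (5,9)
Step 8: at (5,9) — EXIT via right edge, pos 5

Answer: exits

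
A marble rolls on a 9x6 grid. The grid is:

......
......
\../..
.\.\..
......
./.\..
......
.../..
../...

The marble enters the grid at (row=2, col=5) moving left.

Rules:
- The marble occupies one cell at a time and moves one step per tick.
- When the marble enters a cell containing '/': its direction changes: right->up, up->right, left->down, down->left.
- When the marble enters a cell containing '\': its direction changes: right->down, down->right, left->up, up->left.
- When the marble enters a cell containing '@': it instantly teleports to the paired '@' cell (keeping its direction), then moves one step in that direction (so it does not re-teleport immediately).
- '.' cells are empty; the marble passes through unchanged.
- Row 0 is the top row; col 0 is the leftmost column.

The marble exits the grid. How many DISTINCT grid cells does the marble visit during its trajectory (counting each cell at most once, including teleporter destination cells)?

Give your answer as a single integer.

Answer: 6

Derivation:
Step 1: enter (2,5), '.' pass, move left to (2,4)
Step 2: enter (2,4), '.' pass, move left to (2,3)
Step 3: enter (2,3), '/' deflects left->down, move down to (3,3)
Step 4: enter (3,3), '\' deflects down->right, move right to (3,4)
Step 5: enter (3,4), '.' pass, move right to (3,5)
Step 6: enter (3,5), '.' pass, move right to (3,6)
Step 7: at (3,6) — EXIT via right edge, pos 3
Distinct cells visited: 6 (path length 6)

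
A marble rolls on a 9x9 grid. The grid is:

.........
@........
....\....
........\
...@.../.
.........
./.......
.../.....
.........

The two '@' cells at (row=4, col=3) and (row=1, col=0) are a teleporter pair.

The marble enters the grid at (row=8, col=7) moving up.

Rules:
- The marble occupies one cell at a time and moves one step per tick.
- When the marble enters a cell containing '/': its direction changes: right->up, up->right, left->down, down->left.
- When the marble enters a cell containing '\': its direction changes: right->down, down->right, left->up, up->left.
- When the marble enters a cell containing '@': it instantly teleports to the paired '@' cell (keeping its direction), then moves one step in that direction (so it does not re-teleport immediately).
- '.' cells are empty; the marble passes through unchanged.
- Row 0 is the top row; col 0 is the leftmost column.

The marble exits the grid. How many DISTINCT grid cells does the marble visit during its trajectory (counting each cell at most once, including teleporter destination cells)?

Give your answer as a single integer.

Step 1: enter (8,7), '.' pass, move up to (7,7)
Step 2: enter (7,7), '.' pass, move up to (6,7)
Step 3: enter (6,7), '.' pass, move up to (5,7)
Step 4: enter (5,7), '.' pass, move up to (4,7)
Step 5: enter (4,7), '/' deflects up->right, move right to (4,8)
Step 6: enter (4,8), '.' pass, move right to (4,9)
Step 7: at (4,9) — EXIT via right edge, pos 4
Distinct cells visited: 6 (path length 6)

Answer: 6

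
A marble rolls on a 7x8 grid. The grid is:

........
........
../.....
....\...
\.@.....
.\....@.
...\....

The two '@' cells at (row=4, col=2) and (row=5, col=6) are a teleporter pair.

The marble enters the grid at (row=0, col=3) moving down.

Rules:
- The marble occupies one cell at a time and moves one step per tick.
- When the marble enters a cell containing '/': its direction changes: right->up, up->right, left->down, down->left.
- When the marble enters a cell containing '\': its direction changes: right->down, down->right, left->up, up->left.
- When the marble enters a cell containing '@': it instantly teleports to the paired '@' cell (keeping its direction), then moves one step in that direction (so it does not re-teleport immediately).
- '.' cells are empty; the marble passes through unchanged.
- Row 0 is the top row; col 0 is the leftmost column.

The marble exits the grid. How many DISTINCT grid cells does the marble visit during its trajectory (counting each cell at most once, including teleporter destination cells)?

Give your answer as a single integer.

Answer: 11

Derivation:
Step 1: enter (0,3), '.' pass, move down to (1,3)
Step 2: enter (1,3), '.' pass, move down to (2,3)
Step 3: enter (2,3), '.' pass, move down to (3,3)
Step 4: enter (3,3), '.' pass, move down to (4,3)
Step 5: enter (4,3), '.' pass, move down to (5,3)
Step 6: enter (5,3), '.' pass, move down to (6,3)
Step 7: enter (6,3), '\' deflects down->right, move right to (6,4)
Step 8: enter (6,4), '.' pass, move right to (6,5)
Step 9: enter (6,5), '.' pass, move right to (6,6)
Step 10: enter (6,6), '.' pass, move right to (6,7)
Step 11: enter (6,7), '.' pass, move right to (6,8)
Step 12: at (6,8) — EXIT via right edge, pos 6
Distinct cells visited: 11 (path length 11)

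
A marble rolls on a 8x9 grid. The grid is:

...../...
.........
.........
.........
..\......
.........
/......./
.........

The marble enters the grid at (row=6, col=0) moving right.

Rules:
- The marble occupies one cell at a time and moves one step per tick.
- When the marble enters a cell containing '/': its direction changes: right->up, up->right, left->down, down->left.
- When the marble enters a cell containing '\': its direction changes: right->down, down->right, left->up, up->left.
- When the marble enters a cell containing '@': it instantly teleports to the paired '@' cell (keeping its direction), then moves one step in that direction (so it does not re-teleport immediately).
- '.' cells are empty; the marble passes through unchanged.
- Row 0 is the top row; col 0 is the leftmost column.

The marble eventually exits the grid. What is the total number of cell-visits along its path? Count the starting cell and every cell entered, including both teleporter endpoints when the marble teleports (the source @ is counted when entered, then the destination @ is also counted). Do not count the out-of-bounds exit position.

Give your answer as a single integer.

Step 1: enter (6,0), '/' deflects right->up, move up to (5,0)
Step 2: enter (5,0), '.' pass, move up to (4,0)
Step 3: enter (4,0), '.' pass, move up to (3,0)
Step 4: enter (3,0), '.' pass, move up to (2,0)
Step 5: enter (2,0), '.' pass, move up to (1,0)
Step 6: enter (1,0), '.' pass, move up to (0,0)
Step 7: enter (0,0), '.' pass, move up to (-1,0)
Step 8: at (-1,0) — EXIT via top edge, pos 0
Path length (cell visits): 7

Answer: 7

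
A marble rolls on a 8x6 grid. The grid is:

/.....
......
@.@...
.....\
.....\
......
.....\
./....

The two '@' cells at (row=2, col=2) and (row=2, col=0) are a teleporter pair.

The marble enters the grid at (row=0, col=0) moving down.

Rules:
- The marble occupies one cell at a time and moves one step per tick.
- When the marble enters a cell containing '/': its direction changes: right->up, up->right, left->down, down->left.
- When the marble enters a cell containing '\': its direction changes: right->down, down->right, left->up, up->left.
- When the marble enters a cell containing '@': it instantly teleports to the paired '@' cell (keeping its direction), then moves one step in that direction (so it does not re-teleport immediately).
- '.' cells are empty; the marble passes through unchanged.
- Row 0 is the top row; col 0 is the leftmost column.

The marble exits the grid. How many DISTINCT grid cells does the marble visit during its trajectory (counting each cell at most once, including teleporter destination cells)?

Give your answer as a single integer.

Step 1: enter (0,0), '/' deflects down->left, move left to (0,-1)
Step 2: at (0,-1) — EXIT via left edge, pos 0
Distinct cells visited: 1 (path length 1)

Answer: 1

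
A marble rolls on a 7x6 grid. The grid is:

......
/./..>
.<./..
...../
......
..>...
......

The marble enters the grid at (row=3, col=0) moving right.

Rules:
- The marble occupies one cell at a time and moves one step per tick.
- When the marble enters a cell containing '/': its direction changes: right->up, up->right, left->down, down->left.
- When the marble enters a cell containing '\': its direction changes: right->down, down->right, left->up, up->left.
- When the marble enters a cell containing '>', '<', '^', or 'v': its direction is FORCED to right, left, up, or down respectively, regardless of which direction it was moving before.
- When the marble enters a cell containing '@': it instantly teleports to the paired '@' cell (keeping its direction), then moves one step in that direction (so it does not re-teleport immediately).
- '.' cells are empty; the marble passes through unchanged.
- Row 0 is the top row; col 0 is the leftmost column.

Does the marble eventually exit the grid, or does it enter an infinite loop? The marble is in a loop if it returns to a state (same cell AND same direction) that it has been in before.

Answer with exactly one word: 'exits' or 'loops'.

Step 1: enter (3,0), '.' pass, move right to (3,1)
Step 2: enter (3,1), '.' pass, move right to (3,2)
Step 3: enter (3,2), '.' pass, move right to (3,3)
Step 4: enter (3,3), '.' pass, move right to (3,4)
Step 5: enter (3,4), '.' pass, move right to (3,5)
Step 6: enter (3,5), '/' deflects right->up, move up to (2,5)
Step 7: enter (2,5), '.' pass, move up to (1,5)
Step 8: enter (1,5), '>' forces up->right, move right to (1,6)
Step 9: at (1,6) — EXIT via right edge, pos 1

Answer: exits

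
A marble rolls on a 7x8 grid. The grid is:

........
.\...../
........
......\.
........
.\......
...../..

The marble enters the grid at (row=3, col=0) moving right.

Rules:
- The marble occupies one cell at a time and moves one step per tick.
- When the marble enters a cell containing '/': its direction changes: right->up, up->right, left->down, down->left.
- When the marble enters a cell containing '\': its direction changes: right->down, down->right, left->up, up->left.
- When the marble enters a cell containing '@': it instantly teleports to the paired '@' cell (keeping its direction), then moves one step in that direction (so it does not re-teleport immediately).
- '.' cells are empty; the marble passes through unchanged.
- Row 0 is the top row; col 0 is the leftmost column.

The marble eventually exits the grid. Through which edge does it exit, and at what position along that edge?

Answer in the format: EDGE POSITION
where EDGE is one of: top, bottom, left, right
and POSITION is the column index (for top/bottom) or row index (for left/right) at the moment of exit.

Answer: bottom 6

Derivation:
Step 1: enter (3,0), '.' pass, move right to (3,1)
Step 2: enter (3,1), '.' pass, move right to (3,2)
Step 3: enter (3,2), '.' pass, move right to (3,3)
Step 4: enter (3,3), '.' pass, move right to (3,4)
Step 5: enter (3,4), '.' pass, move right to (3,5)
Step 6: enter (3,5), '.' pass, move right to (3,6)
Step 7: enter (3,6), '\' deflects right->down, move down to (4,6)
Step 8: enter (4,6), '.' pass, move down to (5,6)
Step 9: enter (5,6), '.' pass, move down to (6,6)
Step 10: enter (6,6), '.' pass, move down to (7,6)
Step 11: at (7,6) — EXIT via bottom edge, pos 6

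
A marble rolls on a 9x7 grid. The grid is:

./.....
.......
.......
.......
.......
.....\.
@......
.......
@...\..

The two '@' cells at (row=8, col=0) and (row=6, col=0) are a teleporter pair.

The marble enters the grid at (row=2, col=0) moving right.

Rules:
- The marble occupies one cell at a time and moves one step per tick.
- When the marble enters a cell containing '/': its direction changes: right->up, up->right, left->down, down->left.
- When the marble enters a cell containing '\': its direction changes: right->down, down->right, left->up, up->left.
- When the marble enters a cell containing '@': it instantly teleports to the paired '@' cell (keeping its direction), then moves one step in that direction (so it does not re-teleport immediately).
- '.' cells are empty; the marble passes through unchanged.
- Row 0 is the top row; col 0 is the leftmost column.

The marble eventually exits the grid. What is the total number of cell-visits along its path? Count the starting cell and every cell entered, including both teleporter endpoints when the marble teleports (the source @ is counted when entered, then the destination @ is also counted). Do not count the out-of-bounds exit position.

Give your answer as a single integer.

Answer: 7

Derivation:
Step 1: enter (2,0), '.' pass, move right to (2,1)
Step 2: enter (2,1), '.' pass, move right to (2,2)
Step 3: enter (2,2), '.' pass, move right to (2,3)
Step 4: enter (2,3), '.' pass, move right to (2,4)
Step 5: enter (2,4), '.' pass, move right to (2,5)
Step 6: enter (2,5), '.' pass, move right to (2,6)
Step 7: enter (2,6), '.' pass, move right to (2,7)
Step 8: at (2,7) — EXIT via right edge, pos 2
Path length (cell visits): 7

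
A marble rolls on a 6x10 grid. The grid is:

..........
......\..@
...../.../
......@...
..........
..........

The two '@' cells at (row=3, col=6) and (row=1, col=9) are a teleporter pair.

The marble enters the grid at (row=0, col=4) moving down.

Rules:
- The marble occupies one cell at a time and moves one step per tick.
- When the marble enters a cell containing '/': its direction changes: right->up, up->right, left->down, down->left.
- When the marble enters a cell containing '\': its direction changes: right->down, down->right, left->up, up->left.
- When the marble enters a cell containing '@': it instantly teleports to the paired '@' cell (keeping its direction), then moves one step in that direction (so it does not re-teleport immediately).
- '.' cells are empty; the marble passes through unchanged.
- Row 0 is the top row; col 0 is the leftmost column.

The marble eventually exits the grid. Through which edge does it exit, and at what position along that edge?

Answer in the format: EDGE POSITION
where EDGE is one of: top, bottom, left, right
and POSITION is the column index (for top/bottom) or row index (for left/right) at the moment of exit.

Step 1: enter (0,4), '.' pass, move down to (1,4)
Step 2: enter (1,4), '.' pass, move down to (2,4)
Step 3: enter (2,4), '.' pass, move down to (3,4)
Step 4: enter (3,4), '.' pass, move down to (4,4)
Step 5: enter (4,4), '.' pass, move down to (5,4)
Step 6: enter (5,4), '.' pass, move down to (6,4)
Step 7: at (6,4) — EXIT via bottom edge, pos 4

Answer: bottom 4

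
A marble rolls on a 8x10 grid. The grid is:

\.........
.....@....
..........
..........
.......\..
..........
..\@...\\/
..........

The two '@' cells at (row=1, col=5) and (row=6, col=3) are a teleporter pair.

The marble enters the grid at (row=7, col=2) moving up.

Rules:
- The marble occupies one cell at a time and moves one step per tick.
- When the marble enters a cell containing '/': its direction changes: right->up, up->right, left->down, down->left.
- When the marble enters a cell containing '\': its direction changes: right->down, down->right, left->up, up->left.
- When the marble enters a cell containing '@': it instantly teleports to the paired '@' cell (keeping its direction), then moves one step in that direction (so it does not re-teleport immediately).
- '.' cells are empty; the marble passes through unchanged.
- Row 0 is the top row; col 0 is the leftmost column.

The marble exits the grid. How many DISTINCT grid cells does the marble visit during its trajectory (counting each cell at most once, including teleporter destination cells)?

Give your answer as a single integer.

Step 1: enter (7,2), '.' pass, move up to (6,2)
Step 2: enter (6,2), '\' deflects up->left, move left to (6,1)
Step 3: enter (6,1), '.' pass, move left to (6,0)
Step 4: enter (6,0), '.' pass, move left to (6,-1)
Step 5: at (6,-1) — EXIT via left edge, pos 6
Distinct cells visited: 4 (path length 4)

Answer: 4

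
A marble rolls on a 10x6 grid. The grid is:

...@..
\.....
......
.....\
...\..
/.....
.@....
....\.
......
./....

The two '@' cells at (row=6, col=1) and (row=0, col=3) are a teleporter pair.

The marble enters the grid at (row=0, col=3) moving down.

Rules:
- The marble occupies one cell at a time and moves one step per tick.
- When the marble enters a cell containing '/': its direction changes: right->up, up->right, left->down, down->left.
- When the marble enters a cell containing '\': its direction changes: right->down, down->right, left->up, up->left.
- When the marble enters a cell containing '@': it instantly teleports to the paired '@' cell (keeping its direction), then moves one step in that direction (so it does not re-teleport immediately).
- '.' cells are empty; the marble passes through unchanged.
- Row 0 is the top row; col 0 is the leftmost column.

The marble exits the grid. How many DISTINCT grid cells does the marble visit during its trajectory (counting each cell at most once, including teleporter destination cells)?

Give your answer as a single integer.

Answer: 6

Derivation:
Step 1: enter (0,3), '@' teleport (0,3)->(6,1), also enter (6,1), move down to (7,1)
Step 2: enter (7,1), '.' pass, move down to (8,1)
Step 3: enter (8,1), '.' pass, move down to (9,1)
Step 4: enter (9,1), '/' deflects down->left, move left to (9,0)
Step 5: enter (9,0), '.' pass, move left to (9,-1)
Step 6: at (9,-1) — EXIT via left edge, pos 9
Distinct cells visited: 6 (path length 6)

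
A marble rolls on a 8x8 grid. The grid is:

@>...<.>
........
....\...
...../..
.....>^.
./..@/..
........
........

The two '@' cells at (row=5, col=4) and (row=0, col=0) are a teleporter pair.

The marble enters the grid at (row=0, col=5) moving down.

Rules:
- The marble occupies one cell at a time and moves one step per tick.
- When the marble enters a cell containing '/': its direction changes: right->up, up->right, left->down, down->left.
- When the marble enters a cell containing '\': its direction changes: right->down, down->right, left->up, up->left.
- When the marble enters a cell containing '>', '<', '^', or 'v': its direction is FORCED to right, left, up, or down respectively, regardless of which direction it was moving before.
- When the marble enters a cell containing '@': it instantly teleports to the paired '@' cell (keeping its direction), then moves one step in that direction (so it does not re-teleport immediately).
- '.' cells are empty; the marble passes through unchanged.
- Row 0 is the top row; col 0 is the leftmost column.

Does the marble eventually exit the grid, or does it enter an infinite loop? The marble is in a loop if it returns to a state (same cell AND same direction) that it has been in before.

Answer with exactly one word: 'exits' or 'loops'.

Answer: loops

Derivation:
Step 1: enter (0,5), '<' forces down->left, move left to (0,4)
Step 2: enter (0,4), '.' pass, move left to (0,3)
Step 3: enter (0,3), '.' pass, move left to (0,2)
Step 4: enter (0,2), '.' pass, move left to (0,1)
Step 5: enter (0,1), '>' forces left->right, move right to (0,2)
Step 6: enter (0,2), '.' pass, move right to (0,3)
Step 7: enter (0,3), '.' pass, move right to (0,4)
Step 8: enter (0,4), '.' pass, move right to (0,5)
Step 9: enter (0,5), '<' forces right->left, move left to (0,4)
Step 10: at (0,4) dir=left — LOOP DETECTED (seen before)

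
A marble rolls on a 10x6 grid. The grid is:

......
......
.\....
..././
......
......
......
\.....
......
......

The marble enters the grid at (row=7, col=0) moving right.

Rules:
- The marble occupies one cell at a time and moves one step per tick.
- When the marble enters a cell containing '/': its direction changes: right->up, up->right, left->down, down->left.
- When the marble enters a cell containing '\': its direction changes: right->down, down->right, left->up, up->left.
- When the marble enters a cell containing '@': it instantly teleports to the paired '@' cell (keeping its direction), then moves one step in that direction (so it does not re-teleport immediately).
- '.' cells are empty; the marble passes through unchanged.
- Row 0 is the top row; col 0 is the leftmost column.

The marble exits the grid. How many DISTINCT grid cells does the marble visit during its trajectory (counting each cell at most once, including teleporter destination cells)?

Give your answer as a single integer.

Answer: 3

Derivation:
Step 1: enter (7,0), '\' deflects right->down, move down to (8,0)
Step 2: enter (8,0), '.' pass, move down to (9,0)
Step 3: enter (9,0), '.' pass, move down to (10,0)
Step 4: at (10,0) — EXIT via bottom edge, pos 0
Distinct cells visited: 3 (path length 3)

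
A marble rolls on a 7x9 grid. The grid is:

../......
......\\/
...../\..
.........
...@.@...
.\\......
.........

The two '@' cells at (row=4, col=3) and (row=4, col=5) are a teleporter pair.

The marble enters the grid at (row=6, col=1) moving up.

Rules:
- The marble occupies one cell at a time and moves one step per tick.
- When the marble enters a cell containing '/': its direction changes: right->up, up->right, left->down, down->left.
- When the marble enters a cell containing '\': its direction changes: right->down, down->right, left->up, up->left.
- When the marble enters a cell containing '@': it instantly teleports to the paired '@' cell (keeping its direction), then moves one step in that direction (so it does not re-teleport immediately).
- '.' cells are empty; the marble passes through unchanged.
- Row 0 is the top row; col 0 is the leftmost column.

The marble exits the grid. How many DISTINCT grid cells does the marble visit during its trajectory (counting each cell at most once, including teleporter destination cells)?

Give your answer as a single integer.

Step 1: enter (6,1), '.' pass, move up to (5,1)
Step 2: enter (5,1), '\' deflects up->left, move left to (5,0)
Step 3: enter (5,0), '.' pass, move left to (5,-1)
Step 4: at (5,-1) — EXIT via left edge, pos 5
Distinct cells visited: 3 (path length 3)

Answer: 3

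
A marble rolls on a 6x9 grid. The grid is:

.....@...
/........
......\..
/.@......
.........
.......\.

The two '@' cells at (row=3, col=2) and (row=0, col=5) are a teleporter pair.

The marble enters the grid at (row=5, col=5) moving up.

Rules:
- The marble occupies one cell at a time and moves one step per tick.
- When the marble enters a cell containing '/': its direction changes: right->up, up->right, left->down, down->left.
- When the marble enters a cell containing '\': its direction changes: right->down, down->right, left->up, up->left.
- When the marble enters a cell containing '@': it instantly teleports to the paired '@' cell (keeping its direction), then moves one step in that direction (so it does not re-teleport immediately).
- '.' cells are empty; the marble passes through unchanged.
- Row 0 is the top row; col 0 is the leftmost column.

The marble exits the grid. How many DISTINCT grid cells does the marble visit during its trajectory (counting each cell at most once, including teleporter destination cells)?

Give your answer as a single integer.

Step 1: enter (5,5), '.' pass, move up to (4,5)
Step 2: enter (4,5), '.' pass, move up to (3,5)
Step 3: enter (3,5), '.' pass, move up to (2,5)
Step 4: enter (2,5), '.' pass, move up to (1,5)
Step 5: enter (1,5), '.' pass, move up to (0,5)
Step 6: enter (0,5), '@' teleport (0,5)->(3,2), also enter (3,2), move up to (2,2)
Step 7: enter (2,2), '.' pass, move up to (1,2)
Step 8: enter (1,2), '.' pass, move up to (0,2)
Step 9: enter (0,2), '.' pass, move up to (-1,2)
Step 10: at (-1,2) — EXIT via top edge, pos 2
Distinct cells visited: 10 (path length 10)

Answer: 10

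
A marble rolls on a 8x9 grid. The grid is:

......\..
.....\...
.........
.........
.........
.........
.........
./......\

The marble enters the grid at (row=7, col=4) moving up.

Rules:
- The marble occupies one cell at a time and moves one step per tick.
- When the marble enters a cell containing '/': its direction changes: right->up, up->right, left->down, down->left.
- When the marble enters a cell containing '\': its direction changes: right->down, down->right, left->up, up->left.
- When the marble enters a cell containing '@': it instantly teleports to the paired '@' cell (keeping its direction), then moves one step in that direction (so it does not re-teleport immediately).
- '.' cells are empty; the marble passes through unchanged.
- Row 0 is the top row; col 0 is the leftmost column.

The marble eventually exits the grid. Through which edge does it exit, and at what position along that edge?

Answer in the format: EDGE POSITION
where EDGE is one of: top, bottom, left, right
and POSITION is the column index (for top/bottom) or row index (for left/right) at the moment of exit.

Answer: top 4

Derivation:
Step 1: enter (7,4), '.' pass, move up to (6,4)
Step 2: enter (6,4), '.' pass, move up to (5,4)
Step 3: enter (5,4), '.' pass, move up to (4,4)
Step 4: enter (4,4), '.' pass, move up to (3,4)
Step 5: enter (3,4), '.' pass, move up to (2,4)
Step 6: enter (2,4), '.' pass, move up to (1,4)
Step 7: enter (1,4), '.' pass, move up to (0,4)
Step 8: enter (0,4), '.' pass, move up to (-1,4)
Step 9: at (-1,4) — EXIT via top edge, pos 4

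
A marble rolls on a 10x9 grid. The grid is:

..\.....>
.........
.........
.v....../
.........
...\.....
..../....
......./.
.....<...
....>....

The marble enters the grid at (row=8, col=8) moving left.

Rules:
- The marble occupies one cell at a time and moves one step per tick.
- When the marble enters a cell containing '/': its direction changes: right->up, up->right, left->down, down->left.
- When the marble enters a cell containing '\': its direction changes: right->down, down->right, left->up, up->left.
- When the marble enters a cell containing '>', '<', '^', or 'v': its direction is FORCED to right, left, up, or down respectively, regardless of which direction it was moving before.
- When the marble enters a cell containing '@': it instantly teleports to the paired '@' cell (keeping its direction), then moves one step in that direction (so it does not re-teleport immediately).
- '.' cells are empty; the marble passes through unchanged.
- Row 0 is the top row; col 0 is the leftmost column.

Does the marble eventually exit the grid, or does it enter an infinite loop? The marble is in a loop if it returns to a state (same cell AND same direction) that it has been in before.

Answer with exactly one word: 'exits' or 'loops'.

Step 1: enter (8,8), '.' pass, move left to (8,7)
Step 2: enter (8,7), '.' pass, move left to (8,6)
Step 3: enter (8,6), '.' pass, move left to (8,5)
Step 4: enter (8,5), '<' forces left->left, move left to (8,4)
Step 5: enter (8,4), '.' pass, move left to (8,3)
Step 6: enter (8,3), '.' pass, move left to (8,2)
Step 7: enter (8,2), '.' pass, move left to (8,1)
Step 8: enter (8,1), '.' pass, move left to (8,0)
Step 9: enter (8,0), '.' pass, move left to (8,-1)
Step 10: at (8,-1) — EXIT via left edge, pos 8

Answer: exits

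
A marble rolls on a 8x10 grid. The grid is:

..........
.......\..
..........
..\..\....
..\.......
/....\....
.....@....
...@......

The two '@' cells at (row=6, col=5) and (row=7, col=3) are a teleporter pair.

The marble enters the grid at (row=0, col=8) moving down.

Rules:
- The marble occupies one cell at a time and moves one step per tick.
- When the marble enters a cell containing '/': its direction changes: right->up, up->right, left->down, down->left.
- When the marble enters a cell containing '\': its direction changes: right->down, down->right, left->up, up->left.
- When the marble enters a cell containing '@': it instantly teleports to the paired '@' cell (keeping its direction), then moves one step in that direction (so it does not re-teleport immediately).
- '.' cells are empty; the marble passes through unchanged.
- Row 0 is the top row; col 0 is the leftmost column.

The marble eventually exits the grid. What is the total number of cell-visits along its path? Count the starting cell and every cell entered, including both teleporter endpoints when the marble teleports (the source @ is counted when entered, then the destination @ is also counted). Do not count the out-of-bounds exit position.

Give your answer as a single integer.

Step 1: enter (0,8), '.' pass, move down to (1,8)
Step 2: enter (1,8), '.' pass, move down to (2,8)
Step 3: enter (2,8), '.' pass, move down to (3,8)
Step 4: enter (3,8), '.' pass, move down to (4,8)
Step 5: enter (4,8), '.' pass, move down to (5,8)
Step 6: enter (5,8), '.' pass, move down to (6,8)
Step 7: enter (6,8), '.' pass, move down to (7,8)
Step 8: enter (7,8), '.' pass, move down to (8,8)
Step 9: at (8,8) — EXIT via bottom edge, pos 8
Path length (cell visits): 8

Answer: 8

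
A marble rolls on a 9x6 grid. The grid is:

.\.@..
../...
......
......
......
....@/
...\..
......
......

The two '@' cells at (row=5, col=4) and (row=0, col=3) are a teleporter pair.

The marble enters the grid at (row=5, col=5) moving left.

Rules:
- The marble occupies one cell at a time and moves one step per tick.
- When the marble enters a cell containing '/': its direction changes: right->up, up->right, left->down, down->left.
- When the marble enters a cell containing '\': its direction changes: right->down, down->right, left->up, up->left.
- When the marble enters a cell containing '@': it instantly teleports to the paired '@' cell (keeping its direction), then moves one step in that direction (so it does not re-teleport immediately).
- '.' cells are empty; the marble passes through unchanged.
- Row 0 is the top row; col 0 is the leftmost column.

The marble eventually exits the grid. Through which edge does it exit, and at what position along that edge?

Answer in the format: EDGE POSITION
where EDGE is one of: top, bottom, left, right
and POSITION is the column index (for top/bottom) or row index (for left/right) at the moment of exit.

Answer: bottom 5

Derivation:
Step 1: enter (5,5), '/' deflects left->down, move down to (6,5)
Step 2: enter (6,5), '.' pass, move down to (7,5)
Step 3: enter (7,5), '.' pass, move down to (8,5)
Step 4: enter (8,5), '.' pass, move down to (9,5)
Step 5: at (9,5) — EXIT via bottom edge, pos 5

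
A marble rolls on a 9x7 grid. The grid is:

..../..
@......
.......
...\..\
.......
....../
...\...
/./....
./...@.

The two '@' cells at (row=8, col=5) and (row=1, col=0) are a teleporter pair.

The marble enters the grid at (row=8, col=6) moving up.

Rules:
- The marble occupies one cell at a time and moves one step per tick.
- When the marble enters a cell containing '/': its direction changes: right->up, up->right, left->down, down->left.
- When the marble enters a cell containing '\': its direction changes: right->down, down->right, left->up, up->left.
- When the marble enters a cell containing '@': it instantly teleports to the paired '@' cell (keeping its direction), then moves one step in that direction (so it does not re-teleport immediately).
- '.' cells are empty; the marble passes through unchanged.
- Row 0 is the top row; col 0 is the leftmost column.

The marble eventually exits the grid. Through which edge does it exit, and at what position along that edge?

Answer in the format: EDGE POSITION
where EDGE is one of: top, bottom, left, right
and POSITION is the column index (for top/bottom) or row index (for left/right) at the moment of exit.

Step 1: enter (8,6), '.' pass, move up to (7,6)
Step 2: enter (7,6), '.' pass, move up to (6,6)
Step 3: enter (6,6), '.' pass, move up to (5,6)
Step 4: enter (5,6), '/' deflects up->right, move right to (5,7)
Step 5: at (5,7) — EXIT via right edge, pos 5

Answer: right 5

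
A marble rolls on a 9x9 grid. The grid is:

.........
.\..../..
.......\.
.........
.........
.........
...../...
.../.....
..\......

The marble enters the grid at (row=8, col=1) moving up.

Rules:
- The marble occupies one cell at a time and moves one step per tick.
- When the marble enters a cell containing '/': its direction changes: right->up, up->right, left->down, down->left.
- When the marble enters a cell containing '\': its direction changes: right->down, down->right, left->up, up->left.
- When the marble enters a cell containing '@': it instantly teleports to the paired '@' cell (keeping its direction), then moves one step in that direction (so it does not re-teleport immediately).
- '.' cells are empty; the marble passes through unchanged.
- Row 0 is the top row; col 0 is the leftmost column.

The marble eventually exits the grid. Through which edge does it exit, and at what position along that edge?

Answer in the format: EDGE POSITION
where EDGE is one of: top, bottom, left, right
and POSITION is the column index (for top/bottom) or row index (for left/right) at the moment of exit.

Answer: left 1

Derivation:
Step 1: enter (8,1), '.' pass, move up to (7,1)
Step 2: enter (7,1), '.' pass, move up to (6,1)
Step 3: enter (6,1), '.' pass, move up to (5,1)
Step 4: enter (5,1), '.' pass, move up to (4,1)
Step 5: enter (4,1), '.' pass, move up to (3,1)
Step 6: enter (3,1), '.' pass, move up to (2,1)
Step 7: enter (2,1), '.' pass, move up to (1,1)
Step 8: enter (1,1), '\' deflects up->left, move left to (1,0)
Step 9: enter (1,0), '.' pass, move left to (1,-1)
Step 10: at (1,-1) — EXIT via left edge, pos 1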